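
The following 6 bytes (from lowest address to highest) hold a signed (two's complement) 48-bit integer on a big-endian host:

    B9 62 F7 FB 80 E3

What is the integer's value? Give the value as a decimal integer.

-77640258322205

In big-endian order the high byte comes first in memory.
The bytes are already most-significant first: 0xB962F7FB80E3.
Top bit is set, so as a signed 48-bit value this is 0xB962F7FB80E3 − 2^48 = -77640258322205.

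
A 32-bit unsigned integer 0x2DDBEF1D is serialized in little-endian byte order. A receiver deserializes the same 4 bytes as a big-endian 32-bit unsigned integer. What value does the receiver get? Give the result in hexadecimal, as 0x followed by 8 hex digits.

0x1DEFDB2D

Stored little-endian, the bytes at ascending addresses are 1D EF DB 2D.
Read back as big-endian, the last byte is least significant, giving 0x1DEFDB2D.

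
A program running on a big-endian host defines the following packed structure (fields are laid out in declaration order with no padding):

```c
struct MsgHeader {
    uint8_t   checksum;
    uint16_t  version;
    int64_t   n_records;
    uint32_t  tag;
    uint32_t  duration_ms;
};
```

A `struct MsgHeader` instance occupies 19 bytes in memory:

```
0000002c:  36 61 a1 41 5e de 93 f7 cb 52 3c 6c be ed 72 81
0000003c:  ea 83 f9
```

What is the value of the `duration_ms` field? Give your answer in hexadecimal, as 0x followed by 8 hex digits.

0x81EA83F9

`duration_ms` follows `checksum` (1 B), `version` (2 B), `n_records` (8 B), `tag` (4 B), so it starts at offset 1 + 2 + 8 + 4 = 15 and occupies 4 bytes.
Bytes at offsets 15..18: 81 EA 83 F9.
Big-endian stores the most-significant byte at the lowest address.
The bytes are already most-significant first: 0x81EA83F9.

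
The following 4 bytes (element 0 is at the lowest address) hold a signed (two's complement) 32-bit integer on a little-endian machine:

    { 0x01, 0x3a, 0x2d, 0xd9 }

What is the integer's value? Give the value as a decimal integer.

In little-endian order the low byte comes first in memory.
Reassemble most-significant byte first: D9 2D 3A 01 → 0xD92D3A01.
Top bit is set, so as a signed 32-bit value this is 0xD92D3A01 − 2^32 = -651347455.

-651347455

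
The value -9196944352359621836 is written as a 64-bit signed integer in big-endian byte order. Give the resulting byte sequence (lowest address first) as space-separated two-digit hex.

80 5D E3 D6 CA 91 DB 34

Two's complement of -9196944352359621836 in 64 bits: 9196944352359621836 = 0x7FA21C29356E24CC; invert → 0x805DE3D6CA91DB33; add 1 → 0x805DE3D6CA91DB34.
Split into bytes (most-significant first): 80 5D E3 D6 CA 91 DB 34.
Big-endian: lowest address holds the most-significant byte.
So the memory order matches the most-significant-first order: 80 5D E3 D6 CA 91 DB 34.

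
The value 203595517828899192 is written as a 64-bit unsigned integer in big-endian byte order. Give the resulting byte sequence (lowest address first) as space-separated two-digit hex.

02 D3 51 0B 76 0D A1 78

203595517828899192 in hexadecimal, padded to 64 bits, is 0x02D3510B760DA178.
Split into bytes (most-significant first): 02 D3 51 0B 76 0D A1 78.
Big-endian stores the most-significant byte at the lowest address.
So the memory order matches the most-significant-first order: 02 D3 51 0B 76 0D A1 78.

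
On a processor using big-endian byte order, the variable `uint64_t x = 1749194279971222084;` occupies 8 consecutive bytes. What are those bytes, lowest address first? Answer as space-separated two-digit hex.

18 46 62 EE 14 D4 72 44

1749194279971222084 in hexadecimal, padded to 64 bits, is 0x184662EE14D47244.
Split into bytes (most-significant first): 18 46 62 EE 14 D4 72 44.
In big-endian order the high byte comes first in memory.
So the memory order matches the most-significant-first order: 18 46 62 EE 14 D4 72 44.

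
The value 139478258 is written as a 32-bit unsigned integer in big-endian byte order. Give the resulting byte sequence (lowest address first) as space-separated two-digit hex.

139478258 in hexadecimal, padded to 32 bits, is 0x085044F2.
Split into bytes (most-significant first): 08 50 44 F2.
Big-endian: lowest address holds the most-significant byte.
So the memory order matches the most-significant-first order: 08 50 44 F2.

08 50 44 F2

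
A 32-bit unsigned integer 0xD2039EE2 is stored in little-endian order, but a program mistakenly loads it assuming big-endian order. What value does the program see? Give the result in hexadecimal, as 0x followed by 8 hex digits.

0xE29E03D2

Stored little-endian, the bytes at ascending addresses are E2 9E 03 D2.
Read back as big-endian, the last byte is least significant, giving 0xE29E03D2.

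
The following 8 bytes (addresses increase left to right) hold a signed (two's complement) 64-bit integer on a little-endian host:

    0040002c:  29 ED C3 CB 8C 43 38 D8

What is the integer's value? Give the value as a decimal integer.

-2866466890828223191

In little-endian order the low byte comes first in memory.
Reassemble most-significant byte first: D8 38 43 8C CB C3 ED 29 → 0xD838438CCBC3ED29.
Top bit is set, so as a signed 64-bit value this is 0xD838438CCBC3ED29 − 2^64 = -2866466890828223191.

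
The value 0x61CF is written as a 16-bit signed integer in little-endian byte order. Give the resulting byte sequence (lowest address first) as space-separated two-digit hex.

Split into bytes (most-significant first): 61 CF.
Little-endian: lowest address holds the least-significant byte.
So at ascending addresses the bytes are CF 61.

CF 61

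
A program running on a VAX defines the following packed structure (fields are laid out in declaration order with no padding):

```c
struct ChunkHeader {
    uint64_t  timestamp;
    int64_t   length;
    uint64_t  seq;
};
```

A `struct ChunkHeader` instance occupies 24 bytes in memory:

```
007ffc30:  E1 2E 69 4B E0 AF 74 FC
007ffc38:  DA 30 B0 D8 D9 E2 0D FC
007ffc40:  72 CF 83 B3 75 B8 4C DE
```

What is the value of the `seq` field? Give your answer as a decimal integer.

16018380790312456050

`seq` follows `timestamp` (8 B), `length` (8 B), so it starts at offset 8 + 8 = 16 and occupies 8 bytes.
Bytes at offsets 16..23: 72 CF 83 B3 75 B8 4C DE.
Little-endian stores the least-significant byte at the lowest address.
Reassemble most-significant byte first: DE 4C B8 75 B3 83 CF 72 → 0xDE4CB875B383CF72.
0xDE4CB875B383CF72 = 16018380790312456050.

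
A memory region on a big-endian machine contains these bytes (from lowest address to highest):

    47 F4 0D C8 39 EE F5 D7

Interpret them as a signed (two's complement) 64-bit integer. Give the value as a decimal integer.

5184784224626865623

In big-endian order the high byte comes first in memory.
The bytes are already most-significant first: 0x47F40DC839EEF5D7.
0x47F40DC839EEF5D7 = 5184784224626865623.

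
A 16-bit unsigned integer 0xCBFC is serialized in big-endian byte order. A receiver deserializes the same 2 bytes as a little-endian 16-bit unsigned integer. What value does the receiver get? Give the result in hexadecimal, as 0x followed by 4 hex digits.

Stored big-endian, the bytes at ascending addresses are CB FC.
Read back as little-endian, the first byte is least significant, giving 0xFCCB.

0xFCCB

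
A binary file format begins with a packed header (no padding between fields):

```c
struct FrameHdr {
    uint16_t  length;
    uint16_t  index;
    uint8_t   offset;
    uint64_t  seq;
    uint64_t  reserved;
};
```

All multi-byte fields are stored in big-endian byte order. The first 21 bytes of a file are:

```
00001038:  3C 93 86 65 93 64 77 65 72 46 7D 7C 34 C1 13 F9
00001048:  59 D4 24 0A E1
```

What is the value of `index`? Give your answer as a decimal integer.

34405

`index` follows `length` (2 bytes), so it starts at byte offset 2 and occupies 2 bytes.
Bytes at offsets 2..3: 86 65.
Big-endian stores the most-significant byte at the lowest address.
The bytes are already most-significant first: 0x8665.
0x8665 = 34405.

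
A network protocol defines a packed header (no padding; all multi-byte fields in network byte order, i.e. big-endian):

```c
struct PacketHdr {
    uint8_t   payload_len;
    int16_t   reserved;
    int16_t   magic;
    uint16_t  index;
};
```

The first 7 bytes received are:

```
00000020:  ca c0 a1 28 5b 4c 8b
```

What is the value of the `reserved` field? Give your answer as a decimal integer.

`reserved` follows `payload_len` (1 byte), so it starts at byte offset 1 and occupies 2 bytes.
Bytes at offsets 1..2: C0 A1.
Big-endian: lowest address holds the most-significant byte.
The bytes are already most-significant first: 0xC0A1.
Top bit is set, so as a signed 16-bit value this is 0xC0A1 − 2^16 = -16223.

-16223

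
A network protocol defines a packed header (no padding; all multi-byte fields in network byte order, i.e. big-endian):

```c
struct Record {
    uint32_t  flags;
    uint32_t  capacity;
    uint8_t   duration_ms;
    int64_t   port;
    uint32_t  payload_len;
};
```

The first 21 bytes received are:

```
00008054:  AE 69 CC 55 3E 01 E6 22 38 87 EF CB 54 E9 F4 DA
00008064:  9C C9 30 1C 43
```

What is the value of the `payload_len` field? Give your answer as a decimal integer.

`payload_len` follows `flags` (4 B), `capacity` (4 B), `duration_ms` (1 B), `port` (8 B), so it starts at offset 4 + 4 + 1 + 8 = 17 and occupies 4 bytes.
Bytes at offsets 17..20: C9 30 1C 43.
Big-endian: lowest address holds the most-significant byte.
The bytes are already most-significant first: 0xC9301C43.
0xC9301C43 = 3375373379.

3375373379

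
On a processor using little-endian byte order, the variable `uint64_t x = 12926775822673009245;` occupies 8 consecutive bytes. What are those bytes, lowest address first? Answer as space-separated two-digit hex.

12926775822673009245 in hexadecimal, padded to 64 bits, is 0xB365221F29885A5D.
Split into bytes (most-significant first): B3 65 22 1F 29 88 5A 5D.
Little-endian stores the least-significant byte at the lowest address.
So at ascending addresses the bytes are 5D 5A 88 29 1F 22 65 B3.

5D 5A 88 29 1F 22 65 B3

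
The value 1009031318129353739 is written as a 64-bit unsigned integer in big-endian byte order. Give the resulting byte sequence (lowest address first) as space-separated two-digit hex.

0E 00 CC A3 44 58 24 0B

1009031318129353739 in hexadecimal, padded to 64 bits, is 0x0E00CCA34458240B.
Split into bytes (most-significant first): 0E 00 CC A3 44 58 24 0B.
In big-endian order the high byte comes first in memory.
So the memory order matches the most-significant-first order: 0E 00 CC A3 44 58 24 0B.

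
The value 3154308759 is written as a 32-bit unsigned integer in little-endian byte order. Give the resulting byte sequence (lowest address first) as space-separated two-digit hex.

97 EE 02 BC

3154308759 in hexadecimal, padded to 32 bits, is 0xBC02EE97.
Split into bytes (most-significant first): BC 02 EE 97.
In little-endian order the low byte comes first in memory.
So at ascending addresses the bytes are 97 EE 02 BC.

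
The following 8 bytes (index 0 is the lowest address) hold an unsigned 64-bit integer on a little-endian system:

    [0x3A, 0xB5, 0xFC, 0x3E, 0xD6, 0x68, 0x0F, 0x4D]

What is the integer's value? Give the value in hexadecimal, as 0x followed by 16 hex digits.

0x4D0F68D63EFCB53A

In little-endian order the low byte comes first in memory.
Reassemble most-significant byte first: 4D 0F 68 D6 3E FC B5 3A → 0x4D0F68D63EFCB53A.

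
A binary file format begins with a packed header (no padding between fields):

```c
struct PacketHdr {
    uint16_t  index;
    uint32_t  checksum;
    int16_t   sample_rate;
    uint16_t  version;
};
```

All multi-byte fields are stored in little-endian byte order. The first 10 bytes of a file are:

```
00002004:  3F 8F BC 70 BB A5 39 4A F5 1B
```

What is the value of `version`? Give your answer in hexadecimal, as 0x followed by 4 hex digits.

0x1BF5

`version` follows `index` (2 B), `checksum` (4 B), `sample_rate` (2 B), so it starts at offset 2 + 4 + 2 = 8 and occupies 2 bytes.
Bytes at offsets 8..9: F5 1B.
Little-endian: lowest address holds the least-significant byte.
Reassemble most-significant byte first: 1B F5 → 0x1BF5.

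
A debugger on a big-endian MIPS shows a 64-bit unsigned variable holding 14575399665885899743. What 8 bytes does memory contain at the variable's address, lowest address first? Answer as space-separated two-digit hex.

14575399665885899743 in hexadecimal, padded to 64 bits, is 0xCA4638C5B879EBDF.
Split into bytes (most-significant first): CA 46 38 C5 B8 79 EB DF.
Big-endian stores the most-significant byte at the lowest address.
So the memory order matches the most-significant-first order: CA 46 38 C5 B8 79 EB DF.

CA 46 38 C5 B8 79 EB DF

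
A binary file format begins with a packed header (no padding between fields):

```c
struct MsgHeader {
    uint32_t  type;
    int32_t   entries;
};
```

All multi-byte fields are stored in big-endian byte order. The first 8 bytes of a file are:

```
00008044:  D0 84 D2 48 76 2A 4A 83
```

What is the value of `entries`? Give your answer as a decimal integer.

`entries` follows `type` (4 bytes), so it starts at byte offset 4 and occupies 4 bytes.
Bytes at offsets 4..7: 76 2A 4A 83.
In big-endian order the high byte comes first in memory.
The bytes are already most-significant first: 0x762A4A83.
0x762A4A83 = 1982483075.

1982483075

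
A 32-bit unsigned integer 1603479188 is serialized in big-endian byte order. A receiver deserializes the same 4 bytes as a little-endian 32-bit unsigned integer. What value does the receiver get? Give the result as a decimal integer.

2485556063

1603479188 in 32-bit hexadecimal is 0x5F932694.
Stored big-endian, the bytes at ascending addresses are 5F 93 26 94.
Read back as little-endian, the first byte is least significant, giving 0x9426935F.
0x9426935F = 2485556063.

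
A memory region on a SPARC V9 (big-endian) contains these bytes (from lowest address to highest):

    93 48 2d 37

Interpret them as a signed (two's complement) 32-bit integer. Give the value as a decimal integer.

-1823986377

Big-endian: lowest address holds the most-significant byte.
The bytes are already most-significant first: 0x93482D37.
Top bit is set, so as a signed 32-bit value this is 0x93482D37 − 2^32 = -1823986377.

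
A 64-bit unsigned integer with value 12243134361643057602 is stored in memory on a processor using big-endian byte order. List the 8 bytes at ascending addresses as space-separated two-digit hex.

A9 E8 59 D5 C3 1D 01 C2

12243134361643057602 in hexadecimal, padded to 64 bits, is 0xA9E859D5C31D01C2.
Split into bytes (most-significant first): A9 E8 59 D5 C3 1D 01 C2.
In big-endian order the high byte comes first in memory.
So the memory order matches the most-significant-first order: A9 E8 59 D5 C3 1D 01 C2.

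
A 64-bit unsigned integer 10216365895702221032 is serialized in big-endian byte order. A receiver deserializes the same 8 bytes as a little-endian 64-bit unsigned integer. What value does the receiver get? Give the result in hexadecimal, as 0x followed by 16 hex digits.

10216365895702221032 in 64-bit hexadecimal is 0x8DC7D2A74CBF10E8.
Stored big-endian, the bytes at ascending addresses are 8D C7 D2 A7 4C BF 10 E8.
Read back as little-endian, the first byte is least significant, giving 0xE810BF4CA7D2C78D.

0xE810BF4CA7D2C78D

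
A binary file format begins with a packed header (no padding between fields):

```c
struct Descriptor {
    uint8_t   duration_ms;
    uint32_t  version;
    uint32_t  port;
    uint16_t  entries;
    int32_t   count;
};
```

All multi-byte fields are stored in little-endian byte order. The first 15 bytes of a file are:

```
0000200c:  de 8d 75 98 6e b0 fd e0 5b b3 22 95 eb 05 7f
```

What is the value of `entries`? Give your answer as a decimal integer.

8883

`entries` follows `duration_ms` (1 B), `version` (4 B), `port` (4 B), so it starts at offset 1 + 4 + 4 = 9 and occupies 2 bytes.
Bytes at offsets 9..10: B3 22.
Little-endian stores the least-significant byte at the lowest address.
Reassemble most-significant byte first: 22 B3 → 0x22B3.
0x22B3 = 8883.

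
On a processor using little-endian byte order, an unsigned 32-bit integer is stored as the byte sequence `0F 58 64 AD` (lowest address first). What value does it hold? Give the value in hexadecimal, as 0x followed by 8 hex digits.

0xAD64580F

Little-endian: lowest address holds the least-significant byte.
Reassemble most-significant byte first: AD 64 58 0F → 0xAD64580F.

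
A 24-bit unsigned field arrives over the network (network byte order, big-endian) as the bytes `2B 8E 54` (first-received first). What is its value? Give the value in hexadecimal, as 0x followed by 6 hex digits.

0x2B8E54

Big-endian: lowest address holds the most-significant byte.
The bytes are already most-significant first: 0x2B8E54.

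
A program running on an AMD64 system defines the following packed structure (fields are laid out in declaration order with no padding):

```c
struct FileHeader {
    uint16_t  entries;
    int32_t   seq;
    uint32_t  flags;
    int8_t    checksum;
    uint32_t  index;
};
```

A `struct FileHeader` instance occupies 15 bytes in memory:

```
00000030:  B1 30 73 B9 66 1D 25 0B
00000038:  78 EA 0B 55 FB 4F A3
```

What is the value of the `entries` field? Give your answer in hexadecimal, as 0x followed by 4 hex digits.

`entries` is the first field, at byte offset 0, occupying 2 bytes.
Bytes at offsets 0..1: B1 30.
In little-endian order the low byte comes first in memory.
Reassemble most-significant byte first: 30 B1 → 0x30B1.

0x30B1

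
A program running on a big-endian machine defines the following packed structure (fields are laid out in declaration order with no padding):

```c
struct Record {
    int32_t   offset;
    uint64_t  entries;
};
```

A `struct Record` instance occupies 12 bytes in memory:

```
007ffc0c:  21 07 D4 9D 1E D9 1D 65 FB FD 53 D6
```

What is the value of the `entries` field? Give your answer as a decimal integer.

2222840214940636118

`entries` follows `offset` (4 bytes), so it starts at byte offset 4 and occupies 8 bytes.
Bytes at offsets 4..11: 1E D9 1D 65 FB FD 53 D6.
Big-endian stores the most-significant byte at the lowest address.
The bytes are already most-significant first: 0x1ED91D65FBFD53D6.
0x1ED91D65FBFD53D6 = 2222840214940636118.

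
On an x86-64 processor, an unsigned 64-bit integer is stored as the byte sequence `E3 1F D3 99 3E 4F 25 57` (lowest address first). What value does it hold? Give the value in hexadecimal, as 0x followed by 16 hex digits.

0x57254F3E99D31FE3

In little-endian order the low byte comes first in memory.
Reassemble most-significant byte first: 57 25 4F 3E 99 D3 1F E3 → 0x57254F3E99D31FE3.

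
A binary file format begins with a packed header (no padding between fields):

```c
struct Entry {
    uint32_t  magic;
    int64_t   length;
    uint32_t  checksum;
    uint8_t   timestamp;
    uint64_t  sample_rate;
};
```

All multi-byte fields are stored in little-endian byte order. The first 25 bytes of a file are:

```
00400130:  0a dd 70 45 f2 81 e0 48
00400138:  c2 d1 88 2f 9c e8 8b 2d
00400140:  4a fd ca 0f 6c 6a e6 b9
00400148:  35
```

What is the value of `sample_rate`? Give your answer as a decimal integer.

`sample_rate` follows `magic` (4 B), `length` (8 B), `checksum` (4 B), `timestamp` (1 B), so it starts at offset 4 + 8 + 4 + 1 = 17 and occupies 8 bytes.
Bytes at offsets 17..24: FD CA 0F 6C 6A E6 B9 35.
Little-endian: lowest address holds the least-significant byte.
Reassemble most-significant byte first: 35 B9 E6 6A 6C 0F CA FD → 0x35B9E66A6C0FCAFD.
0x35B9E66A6C0FCAFD = 3871378699455548157.

3871378699455548157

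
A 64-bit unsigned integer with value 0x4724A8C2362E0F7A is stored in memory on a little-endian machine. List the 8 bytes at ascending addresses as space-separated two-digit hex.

7A 0F 2E 36 C2 A8 24 47

Split into bytes (most-significant first): 47 24 A8 C2 36 2E 0F 7A.
Little-endian: lowest address holds the least-significant byte.
So at ascending addresses the bytes are 7A 0F 2E 36 C2 A8 24 47.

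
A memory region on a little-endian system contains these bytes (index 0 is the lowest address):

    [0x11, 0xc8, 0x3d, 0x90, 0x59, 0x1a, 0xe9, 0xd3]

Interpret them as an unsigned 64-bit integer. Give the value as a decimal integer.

15269764983550756881

In little-endian order the low byte comes first in memory.
Reassemble most-significant byte first: D3 E9 1A 59 90 3D C8 11 → 0xD3E91A59903DC811.
0xD3E91A59903DC811 = 15269764983550756881.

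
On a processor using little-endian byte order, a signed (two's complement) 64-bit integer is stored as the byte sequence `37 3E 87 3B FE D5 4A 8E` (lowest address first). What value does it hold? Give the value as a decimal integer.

-8193501284150067657

Little-endian: lowest address holds the least-significant byte.
Reassemble most-significant byte first: 8E 4A D5 FE 3B 87 3E 37 → 0x8E4AD5FE3B873E37.
Top bit is set, so as a signed 64-bit value this is 0x8E4AD5FE3B873E37 − 2^64 = -8193501284150067657.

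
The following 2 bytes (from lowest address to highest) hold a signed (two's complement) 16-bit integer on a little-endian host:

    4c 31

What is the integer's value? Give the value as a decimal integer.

12620

In little-endian order the low byte comes first in memory.
Reassemble most-significant byte first: 31 4C → 0x314C.
0x314C = 12620.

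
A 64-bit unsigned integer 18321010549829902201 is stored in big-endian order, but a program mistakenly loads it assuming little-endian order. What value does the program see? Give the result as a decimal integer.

8763947373946618366

18321010549829902201 in 64-bit hexadecimal is 0xFE414E06B4CB9F79.
Stored big-endian, the bytes at ascending addresses are FE 41 4E 06 B4 CB 9F 79.
Read back as little-endian, the first byte is least significant, giving 0x799FCBB4064E41FE.
0x799FCBB4064E41FE = 8763947373946618366.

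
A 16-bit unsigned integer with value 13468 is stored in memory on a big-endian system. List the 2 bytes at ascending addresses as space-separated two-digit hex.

13468 in hexadecimal, padded to 16 bits, is 0x349C.
Split into bytes (most-significant first): 34 9C.
In big-endian order the high byte comes first in memory.
So the memory order matches the most-significant-first order: 34 9C.

34 9C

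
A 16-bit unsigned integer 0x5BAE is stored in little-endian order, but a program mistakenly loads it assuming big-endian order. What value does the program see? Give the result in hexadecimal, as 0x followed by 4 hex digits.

Stored little-endian, the bytes at ascending addresses are AE 5B.
Read back as big-endian, the last byte is least significant, giving 0xAE5B.

0xAE5B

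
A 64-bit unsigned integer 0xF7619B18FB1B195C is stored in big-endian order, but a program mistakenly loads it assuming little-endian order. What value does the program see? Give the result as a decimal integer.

Stored big-endian, the bytes at ascending addresses are F7 61 9B 18 FB 1B 19 5C.
Read back as little-endian, the first byte is least significant, giving 0x5C191BFB189B61F7.
0x5C191BFB189B61F7 = 6636366291170714103.

6636366291170714103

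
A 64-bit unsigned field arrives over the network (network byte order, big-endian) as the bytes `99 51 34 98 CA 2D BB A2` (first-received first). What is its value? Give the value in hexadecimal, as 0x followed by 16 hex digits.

Big-endian stores the most-significant byte at the lowest address.
The bytes are already most-significant first: 0x99513498CA2DBBA2.

0x99513498CA2DBBA2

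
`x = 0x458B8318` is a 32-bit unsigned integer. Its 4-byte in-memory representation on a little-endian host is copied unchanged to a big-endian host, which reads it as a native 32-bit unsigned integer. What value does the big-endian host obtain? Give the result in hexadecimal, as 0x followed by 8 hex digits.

Stored little-endian, the bytes at ascending addresses are 18 83 8B 45.
Read back as big-endian, the last byte is least significant, giving 0x18838B45.

0x18838B45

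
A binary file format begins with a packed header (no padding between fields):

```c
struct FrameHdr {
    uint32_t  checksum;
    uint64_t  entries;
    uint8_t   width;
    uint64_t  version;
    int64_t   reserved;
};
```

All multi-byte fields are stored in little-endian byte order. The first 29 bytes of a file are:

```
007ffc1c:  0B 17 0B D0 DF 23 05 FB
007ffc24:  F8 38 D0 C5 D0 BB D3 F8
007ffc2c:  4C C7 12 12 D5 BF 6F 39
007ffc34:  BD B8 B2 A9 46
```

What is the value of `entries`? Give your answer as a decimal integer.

`entries` follows `checksum` (4 bytes), so it starts at byte offset 4 and occupies 8 bytes.
Bytes at offsets 4..11: DF 23 05 FB F8 38 D0 C5.
Little-endian: lowest address holds the least-significant byte.
Reassemble most-significant byte first: C5 D0 38 F8 FB 05 23 DF → 0xC5D038F8FB0523DF.
0xC5D038F8FB0523DF = 14253955462642082783.

14253955462642082783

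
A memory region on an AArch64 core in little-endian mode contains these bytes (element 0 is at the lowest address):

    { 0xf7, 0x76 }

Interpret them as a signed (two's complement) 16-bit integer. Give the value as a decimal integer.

30455

Little-endian stores the least-significant byte at the lowest address.
Reassemble most-significant byte first: 76 F7 → 0x76F7.
0x76F7 = 30455.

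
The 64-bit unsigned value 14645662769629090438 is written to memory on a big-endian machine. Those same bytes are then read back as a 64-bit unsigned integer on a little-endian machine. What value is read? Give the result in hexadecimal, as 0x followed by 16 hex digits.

0x86D2E763B1D83FCB

14645662769629090438 in 64-bit hexadecimal is 0xCB3FD8B163E7D286.
Stored big-endian, the bytes at ascending addresses are CB 3F D8 B1 63 E7 D2 86.
Read back as little-endian, the first byte is least significant, giving 0x86D2E763B1D83FCB.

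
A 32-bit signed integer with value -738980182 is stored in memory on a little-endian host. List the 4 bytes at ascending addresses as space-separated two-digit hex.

AA 0E F4 D3

Two's complement of -738980182 in 32 bits: 738980182 = 0x2C0BF156; invert → 0xD3F40EA9; add 1 → 0xD3F40EAA.
Split into bytes (most-significant first): D3 F4 0E AA.
In little-endian order the low byte comes first in memory.
So at ascending addresses the bytes are AA 0E F4 D3.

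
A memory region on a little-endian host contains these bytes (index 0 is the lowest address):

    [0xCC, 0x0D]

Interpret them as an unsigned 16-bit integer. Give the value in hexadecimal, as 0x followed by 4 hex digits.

0x0DCC

In little-endian order the low byte comes first in memory.
Reassemble most-significant byte first: 0D CC → 0x0DCC.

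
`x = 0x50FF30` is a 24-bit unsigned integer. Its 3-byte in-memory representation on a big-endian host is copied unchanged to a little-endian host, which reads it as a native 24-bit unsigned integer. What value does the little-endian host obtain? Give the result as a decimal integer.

Stored big-endian, the bytes at ascending addresses are 50 FF 30.
Read back as little-endian, the first byte is least significant, giving 0x30FF50.
0x30FF50 = 3211088.

3211088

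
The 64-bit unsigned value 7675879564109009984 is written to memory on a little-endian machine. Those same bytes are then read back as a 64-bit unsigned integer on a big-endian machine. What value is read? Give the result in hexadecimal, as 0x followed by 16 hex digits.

0x40D46585CB33866A

7675879564109009984 in 64-bit hexadecimal is 0x6A8633CB8565D440.
Stored little-endian, the bytes at ascending addresses are 40 D4 65 85 CB 33 86 6A.
Read back as big-endian, the last byte is least significant, giving 0x40D46585CB33866A.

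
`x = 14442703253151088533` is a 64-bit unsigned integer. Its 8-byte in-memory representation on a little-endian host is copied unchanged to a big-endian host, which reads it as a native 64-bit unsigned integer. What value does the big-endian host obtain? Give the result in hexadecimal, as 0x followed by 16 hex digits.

0x95FF728816CA6EC8

14442703253151088533 in 64-bit hexadecimal is 0xC86ECA168872FF95.
Stored little-endian, the bytes at ascending addresses are 95 FF 72 88 16 CA 6E C8.
Read back as big-endian, the last byte is least significant, giving 0x95FF728816CA6EC8.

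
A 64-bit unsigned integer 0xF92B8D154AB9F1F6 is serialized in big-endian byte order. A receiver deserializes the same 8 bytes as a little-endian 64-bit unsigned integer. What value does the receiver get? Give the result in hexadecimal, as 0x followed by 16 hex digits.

0xF6F1B94A158D2BF9

Stored big-endian, the bytes at ascending addresses are F9 2B 8D 15 4A B9 F1 F6.
Read back as little-endian, the first byte is least significant, giving 0xF6F1B94A158D2BF9.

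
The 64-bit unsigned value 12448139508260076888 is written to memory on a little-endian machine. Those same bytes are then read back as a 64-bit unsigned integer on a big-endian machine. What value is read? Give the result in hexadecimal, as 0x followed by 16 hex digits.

0x58FD5800EEACC0AC

12448139508260076888 in 64-bit hexadecimal is 0xACC0ACEE0058FD58.
Stored little-endian, the bytes at ascending addresses are 58 FD 58 00 EE AC C0 AC.
Read back as big-endian, the last byte is least significant, giving 0x58FD5800EEACC0AC.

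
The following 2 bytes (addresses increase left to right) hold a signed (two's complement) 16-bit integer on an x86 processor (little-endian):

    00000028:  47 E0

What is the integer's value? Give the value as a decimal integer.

-8121

Little-endian: lowest address holds the least-significant byte.
Reassemble most-significant byte first: E0 47 → 0xE047.
Top bit is set, so as a signed 16-bit value this is 0xE047 − 2^16 = -8121.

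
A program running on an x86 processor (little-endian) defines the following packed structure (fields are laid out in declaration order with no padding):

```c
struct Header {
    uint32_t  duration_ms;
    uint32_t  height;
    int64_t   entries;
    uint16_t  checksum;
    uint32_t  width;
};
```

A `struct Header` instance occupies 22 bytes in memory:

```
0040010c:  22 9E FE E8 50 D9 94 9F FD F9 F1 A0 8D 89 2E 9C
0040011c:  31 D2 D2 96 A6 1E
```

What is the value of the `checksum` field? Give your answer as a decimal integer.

53809

`checksum` follows `duration_ms` (4 B), `height` (4 B), `entries` (8 B), so it starts at offset 4 + 4 + 8 = 16 and occupies 2 bytes.
Bytes at offsets 16..17: 31 D2.
Little-endian stores the least-significant byte at the lowest address.
Reassemble most-significant byte first: D2 31 → 0xD231.
0xD231 = 53809.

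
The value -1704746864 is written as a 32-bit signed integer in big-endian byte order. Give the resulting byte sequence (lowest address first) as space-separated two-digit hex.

9A 63 A0 90

Two's complement of -1704746864 in 32 bits: 1704746864 = 0x659C5F70; invert → 0x9A63A08F; add 1 → 0x9A63A090.
Split into bytes (most-significant first): 9A 63 A0 90.
In big-endian order the high byte comes first in memory.
So the memory order matches the most-significant-first order: 9A 63 A0 90.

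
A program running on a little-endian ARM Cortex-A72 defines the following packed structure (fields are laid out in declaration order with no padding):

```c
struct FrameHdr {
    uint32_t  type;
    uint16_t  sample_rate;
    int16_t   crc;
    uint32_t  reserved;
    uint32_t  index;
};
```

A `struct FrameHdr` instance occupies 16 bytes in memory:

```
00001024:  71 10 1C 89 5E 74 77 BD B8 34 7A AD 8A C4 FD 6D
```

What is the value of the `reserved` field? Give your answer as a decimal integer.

2910467256

`reserved` follows `type` (4 B), `sample_rate` (2 B), `crc` (2 B), so it starts at offset 4 + 2 + 2 = 8 and occupies 4 bytes.
Bytes at offsets 8..11: B8 34 7A AD.
Little-endian: lowest address holds the least-significant byte.
Reassemble most-significant byte first: AD 7A 34 B8 → 0xAD7A34B8.
0xAD7A34B8 = 2910467256.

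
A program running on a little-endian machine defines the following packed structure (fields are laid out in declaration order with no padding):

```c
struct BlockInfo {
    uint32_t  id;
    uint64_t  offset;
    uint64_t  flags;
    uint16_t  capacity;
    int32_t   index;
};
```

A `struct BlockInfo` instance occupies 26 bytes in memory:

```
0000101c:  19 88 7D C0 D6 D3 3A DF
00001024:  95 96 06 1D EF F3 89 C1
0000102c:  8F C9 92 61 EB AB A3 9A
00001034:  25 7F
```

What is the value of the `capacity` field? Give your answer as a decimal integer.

44011

`capacity` follows `id` (4 B), `offset` (8 B), `flags` (8 B), so it starts at offset 4 + 8 + 8 = 20 and occupies 2 bytes.
Bytes at offsets 20..21: EB AB.
In little-endian order the low byte comes first in memory.
Reassemble most-significant byte first: AB EB → 0xABEB.
0xABEB = 44011.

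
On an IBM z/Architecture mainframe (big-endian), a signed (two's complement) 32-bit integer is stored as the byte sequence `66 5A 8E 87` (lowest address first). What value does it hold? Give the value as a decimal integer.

Big-endian stores the most-significant byte at the lowest address.
The bytes are already most-significant first: 0x665A8E87.
0x665A8E87 = 1717210759.

1717210759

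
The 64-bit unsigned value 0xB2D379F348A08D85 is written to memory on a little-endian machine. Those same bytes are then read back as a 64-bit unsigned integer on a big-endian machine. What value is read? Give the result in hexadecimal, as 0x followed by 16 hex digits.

Stored little-endian, the bytes at ascending addresses are 85 8D A0 48 F3 79 D3 B2.
Read back as big-endian, the last byte is least significant, giving 0x858DA048F379D3B2.

0x858DA048F379D3B2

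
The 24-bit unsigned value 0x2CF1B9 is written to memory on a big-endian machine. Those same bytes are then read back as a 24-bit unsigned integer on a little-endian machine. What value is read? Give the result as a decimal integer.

12185900

Stored big-endian, the bytes at ascending addresses are 2C F1 B9.
Read back as little-endian, the first byte is least significant, giving 0xB9F12C.
0xB9F12C = 12185900.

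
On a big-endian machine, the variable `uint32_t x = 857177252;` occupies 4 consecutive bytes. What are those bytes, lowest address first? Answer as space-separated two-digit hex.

857177252 in hexadecimal, padded to 32 bits, is 0x33177CA4.
Split into bytes (most-significant first): 33 17 7C A4.
In big-endian order the high byte comes first in memory.
So the memory order matches the most-significant-first order: 33 17 7C A4.

33 17 7C A4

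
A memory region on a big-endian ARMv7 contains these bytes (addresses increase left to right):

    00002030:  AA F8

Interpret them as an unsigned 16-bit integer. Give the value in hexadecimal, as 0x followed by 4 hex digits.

0xAAF8

Big-endian: lowest address holds the most-significant byte.
The bytes are already most-significant first: 0xAAF8.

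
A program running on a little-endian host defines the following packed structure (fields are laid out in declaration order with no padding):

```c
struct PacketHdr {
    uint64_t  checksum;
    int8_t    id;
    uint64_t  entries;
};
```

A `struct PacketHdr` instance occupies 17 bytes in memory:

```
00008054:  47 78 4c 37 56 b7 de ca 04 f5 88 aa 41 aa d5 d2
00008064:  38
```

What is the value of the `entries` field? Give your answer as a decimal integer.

4094569938456054005

`entries` follows `checksum` (8 B), `id` (1 B), so it starts at offset 8 + 1 = 9 and occupies 8 bytes.
Bytes at offsets 9..16: F5 88 AA 41 AA D5 D2 38.
Little-endian stores the least-significant byte at the lowest address.
Reassemble most-significant byte first: 38 D2 D5 AA 41 AA 88 F5 → 0x38D2D5AA41AA88F5.
0x38D2D5AA41AA88F5 = 4094569938456054005.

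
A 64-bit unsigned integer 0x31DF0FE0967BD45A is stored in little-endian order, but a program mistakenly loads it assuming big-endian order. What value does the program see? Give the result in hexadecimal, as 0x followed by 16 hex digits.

Stored little-endian, the bytes at ascending addresses are 5A D4 7B 96 E0 0F DF 31.
Read back as big-endian, the last byte is least significant, giving 0x5AD47B96E00FDF31.

0x5AD47B96E00FDF31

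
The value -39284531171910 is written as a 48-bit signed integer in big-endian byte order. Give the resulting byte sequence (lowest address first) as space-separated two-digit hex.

DC 45 5B 79 6D BA

Two's complement of -39284531171910 in 48 bits: 39284531171910 = 0x23BAA4869246; invert → 0xDC455B796DB9; add 1 → 0xDC455B796DBA.
Split into bytes (most-significant first): DC 45 5B 79 6D BA.
In big-endian order the high byte comes first in memory.
So the memory order matches the most-significant-first order: DC 45 5B 79 6D BA.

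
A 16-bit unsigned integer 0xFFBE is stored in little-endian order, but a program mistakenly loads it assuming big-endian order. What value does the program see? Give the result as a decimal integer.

48895

Stored little-endian, the bytes at ascending addresses are BE FF.
Read back as big-endian, the last byte is least significant, giving 0xBEFF.
0xBEFF = 48895.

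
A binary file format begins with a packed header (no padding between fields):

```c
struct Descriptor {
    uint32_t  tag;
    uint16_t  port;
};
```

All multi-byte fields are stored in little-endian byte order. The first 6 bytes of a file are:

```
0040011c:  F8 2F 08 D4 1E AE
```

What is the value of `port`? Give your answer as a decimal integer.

44574

`port` follows `tag` (4 bytes), so it starts at byte offset 4 and occupies 2 bytes.
Bytes at offsets 4..5: 1E AE.
Little-endian stores the least-significant byte at the lowest address.
Reassemble most-significant byte first: AE 1E → 0xAE1E.
0xAE1E = 44574.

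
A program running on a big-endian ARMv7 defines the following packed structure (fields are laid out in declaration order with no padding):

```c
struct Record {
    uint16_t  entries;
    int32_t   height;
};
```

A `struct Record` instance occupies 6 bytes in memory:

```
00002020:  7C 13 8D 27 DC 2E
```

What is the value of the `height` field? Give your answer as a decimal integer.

`height` follows `entries` (2 bytes), so it starts at byte offset 2 and occupies 4 bytes.
Bytes at offsets 2..5: 8D 27 DC 2E.
Big-endian stores the most-significant byte at the lowest address.
The bytes are already most-significant first: 0x8D27DC2E.
Top bit is set, so as a signed 32-bit value this is 0x8D27DC2E − 2^32 = -1926767570.

-1926767570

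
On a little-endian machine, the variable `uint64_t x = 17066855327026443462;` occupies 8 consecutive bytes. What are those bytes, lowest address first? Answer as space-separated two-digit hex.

17066855327026443462 in hexadecimal, padded to 64 bits, is 0xECD9A67EF064F4C6.
Split into bytes (most-significant first): EC D9 A6 7E F0 64 F4 C6.
In little-endian order the low byte comes first in memory.
So at ascending addresses the bytes are C6 F4 64 F0 7E A6 D9 EC.

C6 F4 64 F0 7E A6 D9 EC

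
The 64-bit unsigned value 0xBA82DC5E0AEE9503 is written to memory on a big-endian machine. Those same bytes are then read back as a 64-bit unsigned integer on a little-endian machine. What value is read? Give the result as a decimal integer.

Stored big-endian, the bytes at ascending addresses are BA 82 DC 5E 0A EE 95 03.
Read back as little-endian, the first byte is least significant, giving 0x0395EE0A5EDC82BA.
0x0395EE0A5EDC82BA = 258374281952264890.

258374281952264890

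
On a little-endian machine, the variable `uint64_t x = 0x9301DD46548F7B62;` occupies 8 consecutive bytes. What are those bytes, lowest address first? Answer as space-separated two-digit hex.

62 7B 8F 54 46 DD 01 93

Split into bytes (most-significant first): 93 01 DD 46 54 8F 7B 62.
In little-endian order the low byte comes first in memory.
So at ascending addresses the bytes are 62 7B 8F 54 46 DD 01 93.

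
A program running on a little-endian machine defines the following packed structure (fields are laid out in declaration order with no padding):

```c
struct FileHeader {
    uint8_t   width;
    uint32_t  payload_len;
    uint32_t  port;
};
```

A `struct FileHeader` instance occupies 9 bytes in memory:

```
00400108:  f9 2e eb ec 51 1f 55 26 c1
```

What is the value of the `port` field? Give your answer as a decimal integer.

`port` follows `width` (1 B), `payload_len` (4 B), so it starts at offset 1 + 4 = 5 and occupies 4 bytes.
Bytes at offsets 5..8: 1F 55 26 C1.
Little-endian stores the least-significant byte at the lowest address.
Reassemble most-significant byte first: C1 26 55 1F → 0xC126551F.
0xC126551F = 3240514847.

3240514847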